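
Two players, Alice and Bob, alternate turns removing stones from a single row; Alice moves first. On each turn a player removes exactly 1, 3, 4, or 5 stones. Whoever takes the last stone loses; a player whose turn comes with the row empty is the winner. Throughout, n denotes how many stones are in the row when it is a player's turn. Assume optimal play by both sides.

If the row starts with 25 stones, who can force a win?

Bob wins.

Build the W/L table. Terminal = W. A non-terminal position is W if it has a move to some L; otherwise it is L.
n=0: no move; the opponent has just taken the last stone and therefore loses → W
n=1: the only move is to 0(W), a W ⇒ L
n=2: can move to 1, which is L ⇒ W
n=3: moves to 2(W), 0(W); every one is W ⇒ L
n=4: can move to 3, which is L ⇒ W
n=5: can move to 1, which is L ⇒ W
n=6: can move to 3, which is L ⇒ W
n=7: can move to 3, which is L ⇒ W
n=8: can move to 3, which is L ⇒ W
n=9: moves to 8(W), 6(W), 5(W), 4(W); every one is W ⇒ L
n=10: can move to 9, which is L ⇒ W
n=11: moves to 10(W), 8(W), 7(W), 6(W); every one is W ⇒ L
n=12: can move to 11, which is L ⇒ W
n=13: can move to 9, which is L ⇒ W
n=14: can move to 11, which is L ⇒ W
n=15: can move to 11, which is L ⇒ W
n=16: can move to 11, which is L ⇒ W
n=17: moves to 16(W), 14(W), 13(W), 12(W); every one is W ⇒ L
n=18: can move to 17, which is L ⇒ W
n=19: moves to 18(W), 16(W), 15(W), 14(W); every one is W ⇒ L
n=20: can move to 19, which is L ⇒ W
n=21: can move to 17, which is L ⇒ W
n=22: can move to 19, which is L ⇒ W
n=23: can move to 19, which is L ⇒ W
n=24: can move to 19, which is L ⇒ W
n=25: moves to 24(W), 22(W), 21(W), 20(W); every one is W ⇒ L
The starting position 25 is L: whatever Alice does, the opponent receives a W position.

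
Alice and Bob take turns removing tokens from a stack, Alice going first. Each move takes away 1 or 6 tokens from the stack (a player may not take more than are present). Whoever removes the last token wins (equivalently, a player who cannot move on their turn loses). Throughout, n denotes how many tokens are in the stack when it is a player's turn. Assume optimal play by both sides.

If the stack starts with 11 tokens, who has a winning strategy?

Label each position W (a win for the player to move) or L (a loss). A position with no legal move is L; any other position is W exactly when some move reaches an L, and L when every move reaches a W.
n=0: no move → L
n=1: →0(L), so W
n=2: →1(W) only, which is W, so L
n=3: →2(L), so W
n=4: →3(W) only, which is W, so L
n=5: →4(L), so W
n=6: →0(L), so W
n=7: →6(W), 1(W) — all W, so L
n=8: →7(L), so W
n=9: →8(W), 3(W) — all W, so L
n=10: →9(L), so W
n=11: →10(W), 5(W) — all W, so L
The starting position 11 is L: whatever Alice does, the opponent receives a W position.

Bob wins.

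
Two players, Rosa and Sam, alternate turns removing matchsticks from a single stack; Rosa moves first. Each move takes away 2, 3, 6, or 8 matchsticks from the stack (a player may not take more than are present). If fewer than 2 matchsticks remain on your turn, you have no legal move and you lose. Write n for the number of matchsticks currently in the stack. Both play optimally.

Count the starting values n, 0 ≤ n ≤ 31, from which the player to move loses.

Label each position W (a win for the player to move) or L (a loss). A position with no legal move is L; any other position is W exactly when some move reaches an L, and L when every move reaches a W.
n=0: no move → L
n=1: no move → L
n=2: can move to 0, which is L ⇒ W
n=3: can move to 1, which is L ⇒ W
n=4: can move to 1, which is L ⇒ W
n=5: moves to 3(W), 2(W); every one is W ⇒ L
n=6: can move to 0, which is L ⇒ W
n=7: can move to 5, which is L ⇒ W
n=8: can move to 5, which is L ⇒ W
n=9: can move to 1, which is L ⇒ W
n=10: moves to 8(W), 7(W), 4(W), 2(W); every one is W ⇒ L
n=11: can move to 5, which is L ⇒ W
n=12: can move to 10, which is L ⇒ W
n=13: can move to 10, which is L ⇒ W
n=14: moves to 12(W), 11(W), 8(W), 6(W); every one is W ⇒ L
n=15: moves to 13(W), 12(W), 9(W), 7(W); every one is W ⇒ L
n=16: can move to 14, which is L ⇒ W
n=17: can move to 15, which is L ⇒ W
n=18: can move to 15, which is L ⇒ W
n=19: moves to 17(W), 16(W), 13(W), 11(W); every one is W ⇒ L
n=20: can move to 14, which is L ⇒ W
n=21: can move to 19, which is L ⇒ W
n=22: can move to 19, which is L ⇒ W
n=23: can move to 15, which is L ⇒ W
n=24: moves to 22(W), 21(W), 18(W), 16(W); every one is W ⇒ L
n=25: can move to 19, which is L ⇒ W
n=26: can move to 24, which is L ⇒ W
n=27: can move to 24, which is L ⇒ W
n=28: moves to 26(W), 25(W), 22(W), 20(W); every one is W ⇒ L
n=29: moves to 27(W), 26(W), 23(W), 21(W); every one is W ⇒ L
n=30: can move to 28, which is L ⇒ W
n=31: can move to 29, which is L ⇒ W
L entries with 0 ≤ n ≤ 31: n = 0, 1, 5, 10, 14, 15, 19, 24, 28, 29; that makes 10.

10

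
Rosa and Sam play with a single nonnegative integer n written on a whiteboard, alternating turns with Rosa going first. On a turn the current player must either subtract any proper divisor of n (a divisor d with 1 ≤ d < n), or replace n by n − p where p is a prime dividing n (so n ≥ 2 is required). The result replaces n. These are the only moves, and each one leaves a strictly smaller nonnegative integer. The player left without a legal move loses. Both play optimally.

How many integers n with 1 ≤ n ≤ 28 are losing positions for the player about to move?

6

Label each position W (a win for the player to move) or L (a loss). A position with no legal move is L; any other position is W exactly when some move reaches an L, and L when every move reaches a W.
n=0: no move → L
n=1: no move → L
n=2: →0(L), so W
n=3: →0(L), so W
n=4: →2(W), 3(W) — all W, so L
n=5: →0(L), so W
n=6: →4(L), so W
n=7: →0(L), so W
n=8: →4(L), so W
n=9: →6(W), 8(W) — all W, so L
n=10: →9(L), so W
n=11: →0(L), so W
n=12: →9(L), so W
n=13: →0(L), so W
n=14: →7(W), 12(W), 13(W) — all W, so L
n=15: →14(L), so W
n=16: →14(L), so W
n=17: →0(L), so W
n=18: →9(L), so W
n=19: →0(L), so W
n=20: →10(W), 15(W), 16(W), 18(W), 19(W) — all W, so L
n=21: →14(L), so W
n=22: →20(L), so W
n=23: →0(L), so W
n=24: →20(L), so W
n=25: →20(L), so W
n=26: →13(W), 24(W), 25(W) — all W, so L
n=27: →26(L), so W
n=28: →14(L), so W
L entries with 1 ≤ n ≤ 28 (n=0 is outside the asked range and is not counted): n = 1, 4, 9, 14, 20, 26; that makes 6.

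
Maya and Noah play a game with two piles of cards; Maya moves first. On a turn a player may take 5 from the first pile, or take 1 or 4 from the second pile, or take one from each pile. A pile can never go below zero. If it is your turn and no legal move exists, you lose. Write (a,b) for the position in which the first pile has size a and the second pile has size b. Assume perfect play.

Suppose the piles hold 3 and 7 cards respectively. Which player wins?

Classify positions by backward induction: terminal positions (no move available) are L. From any other position, the mover wins iff some move reaches an L.
No move ever increases a pile, so every position that can arise here has a ≤ 3 and b ≤ 7; it is enough to label the cells with 0 ≤ a ≤ 3 and 0 ≤ b ≤ 7.
Every move lowers a or b (never raises either), so fill the grid row by row in increasing a, and left to right within a row: each cell's successors are then already labelled.
      b=0  b=1  b=2  b=3  b=4  b=5  b=6  b=7
a=0:    L    W    L    W    W    L    W    L
a=1:    L    W    L    W    W    L    W    L
a=2:    L    W    L    W    W    L    W    L
a=3:    L    W    L    W    W    L    W    L
Cells with no legal move (terminal, hence L): (0,0), (1,0), (2,0), (3,0).
The remaining L cells, each justified by listing all of its moves:
(0,2): the only move is to (0,1)(W), a W ⇒ L
(0,5): moves to (0,4)(W), (0,1)(W); every one is W ⇒ L
(0,7): moves to (0,6)(W), (0,3)(W); every one is W ⇒ L
(1,2): moves to (1,1)(W), (0,1)(W); every one is W ⇒ L
(1,5): moves to (1,4)(W), (1,1)(W), (0,4)(W); every one is W ⇒ L
(1,7): moves to (1,6)(W), (1,3)(W), (0,6)(W); every one is W ⇒ L
(2,2): moves to (2,1)(W), (1,1)(W); every one is W ⇒ L
(2,5): moves to (2,4)(W), (2,1)(W), (1,4)(W); every one is W ⇒ L
(2,7): moves to (2,6)(W), (2,3)(W), (1,6)(W); every one is W ⇒ L
(3,2): moves to (3,1)(W), (2,1)(W); every one is W ⇒ L
(3,5): moves to (3,4)(W), (3,1)(W), (2,4)(W); every one is W ⇒ L
(3,7): moves to (3,6)(W), (3,3)(W), (2,6)(W); every one is W ⇒ L
Every other cell has at least one move into one of the L cells above, so it is W.
The starting position (3,7) is L: whatever Maya does, the opponent receives a W position.

Noah wins.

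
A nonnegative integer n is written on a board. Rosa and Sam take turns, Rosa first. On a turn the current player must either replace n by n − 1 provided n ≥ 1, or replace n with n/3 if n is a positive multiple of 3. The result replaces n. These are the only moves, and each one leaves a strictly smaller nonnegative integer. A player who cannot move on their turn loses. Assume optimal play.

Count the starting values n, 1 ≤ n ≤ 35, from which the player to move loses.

16

Use the standard recursion: the mover loses at a terminal position; elsewhere, the mover wins exactly when some move hands the opponent an L position.
n=0: no move → L
n=1: reaches L-position 0 → W
n=2: only reaches 1(W), which is W → L
n=3: reaches L-position 2 → W
n=4: only reaches 3(W), which is W → L
n=5: reaches L-position 4 → W
n=6: reaches L-position 2 → W
n=7: only reaches 6(W), which is W → L
n=8: reaches L-position 7 → W
n=9: only reaches 3(W), 8(W), all W → L
n=10: reaches L-position 9 → W
n=11: only reaches 10(W), which is W → L
n=12: reaches L-position 4 → W
n=13: only reaches 12(W), which is W → L
n=14: reaches L-position 13 → W
n=15: only reaches 5(W), 14(W), all W → L
n=16: reaches L-position 15 → W
n=17: only reaches 16(W), which is W → L
n=18: reaches L-position 17 → W
n=19: only reaches 18(W), which is W → L
n=20: reaches L-position 19 → W
n=21: reaches L-position 7 → W
n=22: only reaches 21(W), which is W → L
n=23: reaches L-position 22 → W
n=24: only reaches 8(W), 23(W), all W → L
n=25: reaches L-position 24 → W
n=26: only reaches 25(W), which is W → L
n=27: reaches L-position 9 → W
n=28: only reaches 27(W), which is W → L
n=29: reaches L-position 28 → W
n=30: only reaches 10(W), 29(W), all W → L
n=31: reaches L-position 30 → W
n=32: only reaches 31(W), which is W → L
n=33: reaches L-position 11 → W
n=34: only reaches 33(W), which is W → L
n=35: reaches L-position 34 → W
L entries with 1 ≤ n ≤ 35 (n=0 is outside the asked range and is not counted): n = 2, 4, 7, 9, 11, 13, 15, 17, 19, 22, 24, 26, 28, 30, 32, 34; that makes 16.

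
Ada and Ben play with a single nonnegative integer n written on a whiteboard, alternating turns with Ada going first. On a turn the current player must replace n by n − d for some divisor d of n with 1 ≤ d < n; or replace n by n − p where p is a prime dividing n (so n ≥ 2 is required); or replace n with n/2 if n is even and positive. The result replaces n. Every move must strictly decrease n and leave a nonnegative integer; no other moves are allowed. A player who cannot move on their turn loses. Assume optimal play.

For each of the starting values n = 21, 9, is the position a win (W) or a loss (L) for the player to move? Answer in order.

Label each position W (a win for the player to move) or L (a loss). A position with no legal move is L; any other position is W exactly when some move reaches an L, and L when every move reaches a W.
n=0: no move → L
n=1: no move → L
n=2: reaches L-position 0 → W
n=3: reaches L-position 0 → W
n=4: only reaches 2(W), 3(W), all W → L
n=5: reaches L-position 0 → W
n=6: reaches L-position 4 → W
n=7: reaches L-position 0 → W
n=8: reaches L-position 4 → W
n=9: only reaches 6(W), 8(W), all W → L
n=10: reaches L-position 9 → W
n=11: reaches L-position 0 → W
n=12: reaches L-position 9 → W
n=13: reaches L-position 0 → W
n=14: only reaches 7(W), 12(W), 13(W), all W → L
n=15: reaches L-position 14 → W
n=16: reaches L-position 14 → W
n=17: reaches L-position 0 → W
n=18: reaches L-position 9 → W
n=19: reaches L-position 0 → W
n=20: only reaches 10(W), 15(W), 16(W), 18(W), 19(W), all W → L
n=21: reaches L-position 14 → W

21: W, 9: L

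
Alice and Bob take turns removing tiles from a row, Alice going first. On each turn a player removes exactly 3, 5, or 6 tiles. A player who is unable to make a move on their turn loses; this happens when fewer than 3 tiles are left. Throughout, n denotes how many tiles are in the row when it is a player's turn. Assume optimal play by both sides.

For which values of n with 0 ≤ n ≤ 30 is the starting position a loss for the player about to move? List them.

0, 1, 2, 9, 10, 11, 18, 19, 20, 27, 28, 29

Compute win/loss labels from the base case upward. A position with no move is L. Any other position is W if it can reach an L in one move, else L.
n=0: no move → L
n=1: no move → L
n=2: no move → L
n=3: W (go to 0, an L position)
n=4: W (go to 1, an L position)
n=5: W (go to 2, an L position)
n=6: W (go to 1, an L position)
n=7: W (go to 2, an L position)
n=8: W (go to 2, an L position)
n=9: L (options 6(W), 4(W), 3(W) are all W)
n=10: L (options 7(W), 5(W), 4(W) are all W)
n=11: L (options 8(W), 6(W), 5(W) are all W)
n=12: W (go to 9, an L position)
n=13: W (go to 10, an L position)
n=14: W (go to 11, an L position)
n=15: W (go to 10, an L position)
n=16: W (go to 11, an L position)
n=17: W (go to 11, an L position)
n=18: L (options 15(W), 13(W), 12(W) are all W)
n=19: L (options 16(W), 14(W), 13(W) are all W)
n=20: L (options 17(W), 15(W), 14(W) are all W)
n=21: W (go to 18, an L position)
n=22: W (go to 19, an L position)
n=23: W (go to 20, an L position)
n=24: W (go to 19, an L position)
n=25: W (go to 20, an L position)
n=26: W (go to 20, an L position)
n=27: L (options 24(W), 22(W), 21(W) are all W)
n=28: L (options 25(W), 23(W), 22(W) are all W)
n=29: L (options 26(W), 24(W), 23(W) are all W)
n=30: W (go to 27, an L position)
The losing starting values of n are exactly the entries labelled L in this table (12 of them).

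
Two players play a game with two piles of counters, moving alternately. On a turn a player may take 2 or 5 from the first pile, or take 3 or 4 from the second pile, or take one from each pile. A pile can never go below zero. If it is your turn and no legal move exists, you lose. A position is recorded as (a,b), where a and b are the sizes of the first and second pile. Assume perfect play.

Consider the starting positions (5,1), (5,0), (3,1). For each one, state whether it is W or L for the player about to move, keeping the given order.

Label each position W (a win for the player to move) or L (a loss). A position with no legal move is L; any other position is W exactly when some move reaches an L, and L when every move reaches a W.
No move ever increases a pile, so every position that can arise here has a ≤ 5 and b ≤ 1; it is enough to label the cells with 0 ≤ a ≤ 5 and 0 ≤ b ≤ 1.
Every move lowers a or b (never raises either), so fill the grid row by row in increasing a, and left to right within a row: each cell's successors are then already labelled.
      b=0  b=1
a=0:    L    L
a=1:    L    W
a=2:    W    W
a=3:    W    L
a=4:    L    L
a=5:    W    W
Cells with no legal move (terminal, hence L): (0,0), (0,1), (1,0).
The remaining L cells, each justified by listing all of its moves:
(3,1): →(1,1)(W), (2,0)(W) — all W, so L
(4,0): →(2,0)(W) only, which is W, so L
(4,1): →(2,1)(W), (3,0)(W) — all W, so L
Every other cell has at least one move into one of the L cells above, so it is W.
(5,1): the move to (3,1) reaches an L cell, so W
(5,0): the move to (0,0) reaches an L cell, so W
(3,1): one of the L cells justified above, so L

(5,1): W, (5,0): W, (3,1): L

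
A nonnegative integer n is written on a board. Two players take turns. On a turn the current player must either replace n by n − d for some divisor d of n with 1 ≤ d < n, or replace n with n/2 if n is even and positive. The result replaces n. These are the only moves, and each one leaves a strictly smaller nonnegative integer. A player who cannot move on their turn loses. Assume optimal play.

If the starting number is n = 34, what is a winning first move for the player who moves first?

Move to 17.

Use the standard recursion: the mover loses at a terminal position; elsewhere, the mover wins exactly when some move hands the opponent an L position.
n=0: no move → L
n=1: no move → L
n=2: W (go to 1, an L position)
n=3: L (sole option 2(W) is W)
n=4: W (go to 3, an L position)
n=5: L (sole option 4(W) is W)
n=6: W (go to 3, an L position)
n=7: L (sole option 6(W) is W)
n=8: W (go to 7, an L position)
n=9: L (options 6(W), 8(W) are all W)
n=10: W (go to 5, an L position)
n=11: L (sole option 10(W) is W)
n=12: W (go to 9, an L position)
n=13: L (sole option 12(W) is W)
n=14: W (go to 7, an L position)
n=15: L (options 10(W), 12(W), 14(W) are all W)
n=16: W (go to 15, an L position)
n=17: L (sole option 16(W) is W)
n=18: W (go to 9, an L position)
n=19: L (sole option 18(W) is W)
n=20: W (go to 15, an L position)
n=21: L (options 14(W), 18(W), 20(W) are all W)
n=22: W (go to 11, an L position)
n=23: L (sole option 22(W) is W)
n=24: W (go to 21, an L position)
n=25: L (options 20(W), 24(W) are all W)
n=26: W (go to 13, an L position)
n=27: L (options 18(W), 24(W), 26(W) are all W)
n=28: W (go to 21, an L position)
n=29: L (sole option 28(W) is W)
n=30: W (go to 15, an L position)
n=31: L (sole option 30(W) is W)
n=32: W (go to 31, an L position)
n=33: L (options 22(W), 30(W), 32(W) are all W)
n=34: W (go to 17, an L position)
From 34, the L positions reachable in one move are: 17, 33. Any move reaching one of these is winning.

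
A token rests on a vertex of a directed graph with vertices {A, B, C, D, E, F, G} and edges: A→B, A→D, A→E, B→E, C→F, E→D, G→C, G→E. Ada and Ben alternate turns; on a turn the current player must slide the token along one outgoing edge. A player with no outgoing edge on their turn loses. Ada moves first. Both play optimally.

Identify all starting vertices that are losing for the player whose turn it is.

B, D, F, G

Positions with no move are L. A position that does have a move is losing for the player to move precisely when every available move leads to a winning position for the opponent. Fill in the labels:
Every edge goes from a vertex to one that appears earlier in the order D, F, E, C, G, B, A, so processing vertices in that order labels each vertex after all of its successors.
D: no outgoing edge → L
F: no outgoing edge → L
E: →D(L), so W
C: →F(L), so W
G: →C(W), E(W) — all W, so L
B: →E(W) only, which is W, so L
A: →B(L), so W
Reading off the rows marked L gives the requested list; there are 4 such vertices.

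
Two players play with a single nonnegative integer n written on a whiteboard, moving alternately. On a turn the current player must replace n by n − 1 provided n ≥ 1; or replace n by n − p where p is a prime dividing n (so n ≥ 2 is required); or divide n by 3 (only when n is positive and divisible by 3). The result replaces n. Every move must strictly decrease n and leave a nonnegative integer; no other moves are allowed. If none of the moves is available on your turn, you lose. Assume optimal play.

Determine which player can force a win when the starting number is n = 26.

Positions with no move are L. A position that does have a move is losing for the player to move precisely when every available move leads to a winning position for the opponent. Fill in the labels:
n=0: no move → L
n=1: can move to 0, which is L ⇒ W
n=2: can move to 0, which is L ⇒ W
n=3: can move to 0, which is L ⇒ W
n=4: moves to 2(W), 3(W); every one is W ⇒ L
n=5: can move to 0, which is L ⇒ W
n=6: can move to 4, which is L ⇒ W
n=7: can move to 0, which is L ⇒ W
n=8: moves to 6(W), 7(W); every one is W ⇒ L
n=9: can move to 8, which is L ⇒ W
n=10: can move to 8, which is L ⇒ W
n=11: can move to 0, which is L ⇒ W
n=12: can move to 4, which is L ⇒ W
n=13: can move to 0, which is L ⇒ W
n=14: moves to 7(W), 12(W), 13(W); every one is W ⇒ L
n=15: can move to 14, which is L ⇒ W
n=16: can move to 14, which is L ⇒ W
n=17: can move to 0, which is L ⇒ W
n=18: moves to 6(W), 15(W), 16(W), 17(W); every one is W ⇒ L
n=19: can move to 0, which is L ⇒ W
n=20: can move to 18, which is L ⇒ W
n=21: can move to 14, which is L ⇒ W
n=22: moves to 11(W), 20(W), 21(W); every one is W ⇒ L
n=23: can move to 0, which is L ⇒ W
n=24: can move to 8, which is L ⇒ W
n=25: moves to 20(W), 24(W); every one is W ⇒ L
n=26: can move to 25, which is L ⇒ W
The starting position 26 is W: the player to move should move to 25, handing over an L position.

The first player wins.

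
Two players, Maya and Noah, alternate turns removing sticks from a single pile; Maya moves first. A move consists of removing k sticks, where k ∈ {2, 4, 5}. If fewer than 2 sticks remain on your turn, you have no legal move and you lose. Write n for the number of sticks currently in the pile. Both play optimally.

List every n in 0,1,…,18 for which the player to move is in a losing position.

Work bottom-up. With no move the player to move loses. Otherwise the position is W if at least one move leads to an L position for the opponent, and L if every move leads to a W.
n=0: no move → L
n=1: no move → L
n=2: can move to 0, which is L ⇒ W
n=3: can move to 1, which is L ⇒ W
n=4: can move to 0, which is L ⇒ W
n=5: can move to 1, which is L ⇒ W
n=6: can move to 1, which is L ⇒ W
n=7: moves to 5(W), 3(W), 2(W); every one is W ⇒ L
n=8: moves to 6(W), 4(W), 3(W); every one is W ⇒ L
n=9: can move to 7, which is L ⇒ W
n=10: can move to 8, which is L ⇒ W
n=11: can move to 7, which is L ⇒ W
n=12: can move to 8, which is L ⇒ W
n=13: can move to 8, which is L ⇒ W
n=14: moves to 12(W), 10(W), 9(W); every one is W ⇒ L
n=15: moves to 13(W), 11(W), 10(W); every one is W ⇒ L
n=16: can move to 14, which is L ⇒ W
n=17: can move to 15, which is L ⇒ W
n=18: can move to 14, which is L ⇒ W
The losing starting values of n are exactly the entries labelled L in this table (6 of them).

0, 1, 7, 8, 14, 15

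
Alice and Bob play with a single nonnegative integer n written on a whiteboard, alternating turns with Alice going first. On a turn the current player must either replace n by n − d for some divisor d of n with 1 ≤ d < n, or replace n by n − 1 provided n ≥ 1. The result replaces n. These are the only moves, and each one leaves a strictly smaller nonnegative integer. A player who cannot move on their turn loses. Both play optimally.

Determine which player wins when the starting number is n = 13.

Build the W/L table. Terminal = L. A non-terminal position is W if it has a move to some L; otherwise it is L.
n=0: no move → L
n=1: →0(L), so W
n=2: →1(W) only, which is W, so L
n=3: →2(L), so W
n=4: →2(L), so W
n=5: →4(W) only, which is W, so L
n=6: →5(L), so W
n=7: →6(W) only, which is W, so L
n=8: →7(L), so W
n=9: →6(W), 8(W) — all W, so L
n=10: →5(L), so W
n=11: →10(W) only, which is W, so L
n=12: →9(L), so W
n=13: →12(W) only, which is W, so L
The starting position 13 is L: whatever Alice does, the opponent receives a W position.

Bob wins.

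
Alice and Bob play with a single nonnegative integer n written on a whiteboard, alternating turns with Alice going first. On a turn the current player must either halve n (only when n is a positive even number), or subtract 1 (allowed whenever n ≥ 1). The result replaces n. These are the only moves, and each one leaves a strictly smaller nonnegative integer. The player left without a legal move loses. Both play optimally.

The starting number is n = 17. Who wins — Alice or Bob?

Bob wins.

Label each position W (a win for the player to move) or L (a loss). A position with no legal move is L; any other position is W exactly when some move reaches an L, and L when every move reaches a W.
n=0: no move → L
n=1: reaches L-position 0 → W
n=2: only reaches 1(W), which is W → L
n=3: reaches L-position 2 → W
n=4: reaches L-position 2 → W
n=5: only reaches 4(W), which is W → L
n=6: reaches L-position 5 → W
n=7: only reaches 6(W), which is W → L
n=8: reaches L-position 7 → W
n=9: only reaches 8(W), which is W → L
n=10: reaches L-position 5 → W
n=11: only reaches 10(W), which is W → L
n=12: reaches L-position 11 → W
n=13: only reaches 12(W), which is W → L
n=14: reaches L-position 7 → W
n=15: only reaches 14(W), which is W → L
n=16: reaches L-position 15 → W
n=17: only reaches 16(W), which is W → L
The starting position 17 is L: whatever Alice does, the opponent receives a W position.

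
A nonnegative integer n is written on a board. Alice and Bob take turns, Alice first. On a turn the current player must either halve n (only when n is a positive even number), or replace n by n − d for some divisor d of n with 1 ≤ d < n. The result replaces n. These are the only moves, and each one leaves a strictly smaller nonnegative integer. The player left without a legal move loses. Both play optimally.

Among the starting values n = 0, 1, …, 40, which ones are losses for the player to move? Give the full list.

Positions with no move are L. A position that does have a move is losing for the player to move precisely when every available move leads to a winning position for the opponent. Fill in the labels:
n=0: no move → L
n=1: no move → L
n=2: W (go to 1, an L position)
n=3: L (sole option 2(W) is W)
n=4: W (go to 3, an L position)
n=5: L (sole option 4(W) is W)
n=6: W (go to 3, an L position)
n=7: L (sole option 6(W) is W)
n=8: W (go to 7, an L position)
n=9: L (options 6(W), 8(W) are all W)
n=10: W (go to 5, an L position)
n=11: L (sole option 10(W) is W)
n=12: W (go to 9, an L position)
n=13: L (sole option 12(W) is W)
n=14: W (go to 7, an L position)
n=15: L (options 10(W), 12(W), 14(W) are all W)
n=16: W (go to 15, an L position)
n=17: L (sole option 16(W) is W)
n=18: W (go to 9, an L position)
n=19: L (sole option 18(W) is W)
n=20: W (go to 15, an L position)
n=21: L (options 14(W), 18(W), 20(W) are all W)
n=22: W (go to 11, an L position)
n=23: L (sole option 22(W) is W)
n=24: W (go to 21, an L position)
n=25: L (options 20(W), 24(W) are all W)
n=26: W (go to 13, an L position)
n=27: L (options 18(W), 24(W), 26(W) are all W)
n=28: W (go to 21, an L position)
n=29: L (sole option 28(W) is W)
n=30: W (go to 15, an L position)
n=31: L (sole option 30(W) is W)
n=32: W (go to 31, an L position)
n=33: L (options 22(W), 30(W), 32(W) are all W)
n=34: W (go to 17, an L position)
n=35: L (options 28(W), 30(W), 34(W) are all W)
n=36: W (go to 27, an L position)
n=37: L (sole option 36(W) is W)
n=38: W (go to 19, an L position)
n=39: L (options 26(W), 36(W), 38(W) are all W)
n=40: W (go to 35, an L position)
Reading off the rows marked L gives the requested list; there are 21 such values of n.

0, 1, 3, 5, 7, 9, 11, 13, 15, 17, 19, 21, 23, 25, 27, 29, 31, 33, 35, 37, 39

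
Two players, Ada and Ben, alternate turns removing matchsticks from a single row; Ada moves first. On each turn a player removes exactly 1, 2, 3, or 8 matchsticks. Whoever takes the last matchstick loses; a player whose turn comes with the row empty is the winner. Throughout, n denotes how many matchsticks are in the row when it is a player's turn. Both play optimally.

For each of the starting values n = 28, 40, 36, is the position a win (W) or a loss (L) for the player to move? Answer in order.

Work bottom-up. With no move the player to move wins. Otherwise the position is W if at least one move leads to an L position for the opponent, and L if every move leads to a W.
n=0: no move; the opponent has just taken the last matchstick and therefore loses → W
n=1: the only move is to 0(W), a W ⇒ L
n=2: can move to 1, which is L ⇒ W
n=3: can move to 1, which is L ⇒ W
n=4: can move to 1, which is L ⇒ W
n=5: moves to 4(W), 3(W), 2(W); every one is W ⇒ L
n=6: can move to 5, which is L ⇒ W
n=7: can move to 5, which is L ⇒ W
n=8: can move to 5, which is L ⇒ W
n=9: can move to 1, which is L ⇒ W
n=10: moves to 9(W), 8(W), 7(W), 2(W); every one is W ⇒ L
n=11: can move to 10, which is L ⇒ W
n=12: can move to 10, which is L ⇒ W
n=13: can move to 10, which is L ⇒ W
n=14: moves to 13(W), 12(W), 11(W), 6(W); every one is W ⇒ L
n=15: can move to 14, which is L ⇒ W
n=16: can move to 14, which is L ⇒ W
n=17: can move to 14, which is L ⇒ W
n=18: can move to 10, which is L ⇒ W
n=19: moves to 18(W), 17(W), 16(W), 11(W); every one is W ⇒ L
n=20: can move to 19, which is L ⇒ W
n=21: can move to 19, which is L ⇒ W
n=22: can move to 19, which is L ⇒ W
n=23: moves to 22(W), 21(W), 20(W), 15(W); every one is W ⇒ L
n=24: can move to 23, which is L ⇒ W
n=25: can move to 23, which is L ⇒ W
n=26: can move to 23, which is L ⇒ W
n=27: can move to 19, which is L ⇒ W
n=28: moves to 27(W), 26(W), 25(W), 20(W); every one is W ⇒ L
n=29: can move to 28, which is L ⇒ W
n=30: can move to 28, which is L ⇒ W
n=31: can move to 28, which is L ⇒ W
n=32: moves to 31(W), 30(W), 29(W), 24(W); every one is W ⇒ L
n=33: can move to 32, which is L ⇒ W
n=34: can move to 32, which is L ⇒ W
n=35: can move to 32, which is L ⇒ W
n=36: can move to 28, which is L ⇒ W
n=37: moves to 36(W), 35(W), 34(W), 29(W); every one is W ⇒ L
n=38: can move to 37, which is L ⇒ W
n=39: can move to 37, which is L ⇒ W
n=40: can move to 37, which is L ⇒ W

28: L, 40: W, 36: W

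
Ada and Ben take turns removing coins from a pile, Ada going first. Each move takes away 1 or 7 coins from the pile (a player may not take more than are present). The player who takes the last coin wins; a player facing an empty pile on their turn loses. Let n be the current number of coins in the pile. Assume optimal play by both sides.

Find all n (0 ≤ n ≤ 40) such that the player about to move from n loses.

0, 2, 4, 6, 8, 10, 12, 14, 16, 18, 20, 22, 24, 26, 28, 30, 32, 34, 36, 38, 40

Label each position W (a win for the player to move) or L (a loss). A position with no legal move is L; any other position is W exactly when some move reaches an L, and L when every move reaches a W.
n=0: no move → L
n=1: can move to 0, which is L ⇒ W
n=2: the only move is to 1(W), a W ⇒ L
n=3: can move to 2, which is L ⇒ W
n=4: the only move is to 3(W), a W ⇒ L
n=5: can move to 4, which is L ⇒ W
n=6: the only move is to 5(W), a W ⇒ L
n=7: can move to 6, which is L ⇒ W
n=8: moves to 7(W), 1(W); every one is W ⇒ L
n=9: can move to 8, which is L ⇒ W
n=10: moves to 9(W), 3(W); every one is W ⇒ L
n=11: can move to 10, which is L ⇒ W
n=12: moves to 11(W), 5(W); every one is W ⇒ L
n=13: can move to 12, which is L ⇒ W
n=14: moves to 13(W), 7(W); every one is W ⇒ L
n=15: can move to 14, which is L ⇒ W
n=16: moves to 15(W), 9(W); every one is W ⇒ L
n=17: can move to 16, which is L ⇒ W
n=18: moves to 17(W), 11(W); every one is W ⇒ L
n=19: can move to 18, which is L ⇒ W
n=20: moves to 19(W), 13(W); every one is W ⇒ L
n=21: can move to 20, which is L ⇒ W
n=22: moves to 21(W), 15(W); every one is W ⇒ L
n=23: can move to 22, which is L ⇒ W
n=24: moves to 23(W), 17(W); every one is W ⇒ L
n=25: can move to 24, which is L ⇒ W
n=26: moves to 25(W), 19(W); every one is W ⇒ L
n=27: can move to 26, which is L ⇒ W
n=28: moves to 27(W), 21(W); every one is W ⇒ L
n=29: can move to 28, which is L ⇒ W
n=30: moves to 29(W), 23(W); every one is W ⇒ L
n=31: can move to 30, which is L ⇒ W
n=32: moves to 31(W), 25(W); every one is W ⇒ L
n=33: can move to 32, which is L ⇒ W
n=34: moves to 33(W), 27(W); every one is W ⇒ L
n=35: can move to 34, which is L ⇒ W
n=36: moves to 35(W), 29(W); every one is W ⇒ L
n=37: can move to 36, which is L ⇒ W
n=38: moves to 37(W), 31(W); every one is W ⇒ L
n=39: can move to 38, which is L ⇒ W
n=40: moves to 39(W), 33(W); every one is W ⇒ L
The losing starting values of n are exactly the entries labelled L in this table (21 of them).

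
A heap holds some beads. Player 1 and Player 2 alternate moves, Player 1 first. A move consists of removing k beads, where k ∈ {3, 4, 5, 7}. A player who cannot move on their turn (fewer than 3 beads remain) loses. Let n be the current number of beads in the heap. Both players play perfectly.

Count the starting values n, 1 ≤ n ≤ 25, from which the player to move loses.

8

Use the standard recursion: the mover loses at a terminal position; elsewhere, the mover wins exactly when some move hands the opponent an L position.
n=0: no move → L
n=1: no move → L
n=2: no move → L
n=3: W (go to 0, an L position)
n=4: W (go to 1, an L position)
n=5: W (go to 2, an L position)
n=6: W (go to 2, an L position)
n=7: W (go to 2, an L position)
n=8: W (go to 1, an L position)
n=9: W (go to 2, an L position)
n=10: L (options 7(W), 6(W), 5(W), 3(W) are all W)
n=11: L (options 8(W), 7(W), 6(W), 4(W) are all W)
n=12: L (options 9(W), 8(W), 7(W), 5(W) are all W)
n=13: W (go to 10, an L position)
n=14: W (go to 11, an L position)
n=15: W (go to 12, an L position)
n=16: W (go to 12, an L position)
n=17: W (go to 12, an L position)
n=18: W (go to 11, an L position)
n=19: W (go to 12, an L position)
n=20: L (options 17(W), 16(W), 15(W), 13(W) are all W)
n=21: L (options 18(W), 17(W), 16(W), 14(W) are all W)
n=22: L (options 19(W), 18(W), 17(W), 15(W) are all W)
n=23: W (go to 20, an L position)
n=24: W (go to 21, an L position)
n=25: W (go to 22, an L position)
L entries with 1 ≤ n ≤ 25 (n=0 is outside the asked range and is not counted): n = 1, 2, 10, 11, 12, 20, 21, 22; that makes 8.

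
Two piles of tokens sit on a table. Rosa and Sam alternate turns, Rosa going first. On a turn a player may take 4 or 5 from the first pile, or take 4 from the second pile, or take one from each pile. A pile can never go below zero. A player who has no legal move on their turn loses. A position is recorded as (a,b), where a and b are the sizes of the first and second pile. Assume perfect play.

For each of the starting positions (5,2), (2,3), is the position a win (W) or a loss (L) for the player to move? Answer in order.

(5,2): W, (2,3): L

Classify positions by backward induction: terminal positions (no move available) are L. From any other position, the mover wins iff some move reaches an L.
No move ever increases a pile, so every position that can arise here has a ≤ 5 and b ≤ 3; it is enough to label the cells with 0 ≤ a ≤ 5 and 0 ≤ b ≤ 3.
Every move lowers a or b (never raises either), so fill the grid row by row in increasing a, and left to right within a row: each cell's successors are then already labelled.
      b=0  b=1  b=2  b=3
a=0:    L    L    L    L
a=1:    L    W    W    W
a=2:    L    W    L    L
a=3:    L    W    L    W
a=4:    W    W    W    W
a=5:    W    W    W    W
Cells with no legal move (terminal, hence L): (0,0), (0,1), (0,2), (0,3), (1,0), (2,0), (3,0).
The remaining L cells, each justified by listing all of its moves:
(2,2): →(1,1)(W) only, which is W, so L
(2,3): →(1,2)(W) only, which is W, so L
(3,2): →(2,1)(W) only, which is W, so L
Every other cell has at least one move into one of the L cells above, so it is W.
(5,2): the move to (0,2) reaches an L cell, so W
(2,3): one of the L cells justified above, so L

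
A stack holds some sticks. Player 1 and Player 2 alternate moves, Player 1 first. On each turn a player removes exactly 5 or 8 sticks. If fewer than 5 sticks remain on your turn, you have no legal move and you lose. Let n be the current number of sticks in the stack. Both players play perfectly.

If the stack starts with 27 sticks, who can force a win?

Label each position W (a win for the player to move) or L (a loss). A position with no legal move is L; any other position is W exactly when some move reaches an L, and L when every move reaches a W.
n=0: no move → L
n=1: no move → L
n=2: no move → L
n=3: no move → L
n=4: no move → L
n=5: can move to 0, which is L ⇒ W
n=6: can move to 1, which is L ⇒ W
n=7: can move to 2, which is L ⇒ W
n=8: can move to 3, which is L ⇒ W
n=9: can move to 4, which is L ⇒ W
n=10: can move to 2, which is L ⇒ W
n=11: can move to 3, which is L ⇒ W
n=12: can move to 4, which is L ⇒ W
n=13: moves to 8(W), 5(W); every one is W ⇒ L
n=14: moves to 9(W), 6(W); every one is W ⇒ L
n=15: moves to 10(W), 7(W); every one is W ⇒ L
n=16: moves to 11(W), 8(W); every one is W ⇒ L
n=17: moves to 12(W), 9(W); every one is W ⇒ L
n=18: can move to 13, which is L ⇒ W
n=19: can move to 14, which is L ⇒ W
n=20: can move to 15, which is L ⇒ W
n=21: can move to 16, which is L ⇒ W
n=22: can move to 17, which is L ⇒ W
n=23: can move to 15, which is L ⇒ W
n=24: can move to 16, which is L ⇒ W
n=25: can move to 17, which is L ⇒ W
n=26: moves to 21(W), 18(W); every one is W ⇒ L
n=27: moves to 22(W), 19(W); every one is W ⇒ L
The starting position 27 is L: whatever Player 1 does, the opponent receives a W position.

Player 2 wins.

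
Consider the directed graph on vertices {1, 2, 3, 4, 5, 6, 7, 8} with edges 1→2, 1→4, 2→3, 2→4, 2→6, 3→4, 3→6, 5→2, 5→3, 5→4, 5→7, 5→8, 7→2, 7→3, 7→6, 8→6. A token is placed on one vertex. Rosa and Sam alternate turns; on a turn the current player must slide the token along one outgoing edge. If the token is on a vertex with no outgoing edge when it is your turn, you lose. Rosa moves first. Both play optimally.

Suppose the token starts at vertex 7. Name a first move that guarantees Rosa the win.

Move to 6.

Classify positions by backward induction: terminal positions (no move available) are L. From any other position, the mover wins iff some move reaches an L.
Every edge goes from a vertex to one that appears earlier in the order 6, 4, 3, 2, 7, 8, 5, 1, so processing vertices in that order labels each vertex after all of its successors.
6: no outgoing edge → L
4: no outgoing edge → L
3: reaches L-position 4 → W
2: reaches L-position 4 → W
7: reaches L-position 6 → W
8: reaches L-position 6 → W
5: reaches L-position 4 → W
1: reaches L-position 4 → W
From 7, the L positions reachable in one move are: 6.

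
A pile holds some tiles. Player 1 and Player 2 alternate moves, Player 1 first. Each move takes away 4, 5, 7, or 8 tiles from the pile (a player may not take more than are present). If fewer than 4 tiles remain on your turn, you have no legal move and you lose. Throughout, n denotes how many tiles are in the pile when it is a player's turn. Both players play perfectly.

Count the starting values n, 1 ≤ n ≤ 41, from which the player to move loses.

Compute win/loss labels from the base case upward. A position with no move is L. Any other position is W if it can reach an L in one move, else L.
n=0: no move → L
n=1: no move → L
n=2: no move → L
n=3: no move → L
n=4: reaches L-position 0 → W
n=5: reaches L-position 1 → W
n=6: reaches L-position 2 → W
n=7: reaches L-position 3 → W
n=8: reaches L-position 3 → W
n=9: reaches L-position 2 → W
n=10: reaches L-position 3 → W
n=11: reaches L-position 3 → W
n=12: only reaches 8(W), 7(W), 5(W), 4(W), all W → L
n=13: only reaches 9(W), 8(W), 6(W), 5(W), all W → L
n=14: only reaches 10(W), 9(W), 7(W), 6(W), all W → L
n=15: only reaches 11(W), 10(W), 8(W), 7(W), all W → L
n=16: reaches L-position 12 → W
n=17: reaches L-position 13 → W
n=18: reaches L-position 14 → W
n=19: reaches L-position 15 → W
n=20: reaches L-position 15 → W
n=21: reaches L-position 14 → W
n=22: reaches L-position 15 → W
n=23: reaches L-position 15 → W
n=24: only reaches 20(W), 19(W), 17(W), 16(W), all W → L
n=25: only reaches 21(W), 20(W), 18(W), 17(W), all W → L
n=26: only reaches 22(W), 21(W), 19(W), 18(W), all W → L
n=27: only reaches 23(W), 22(W), 20(W), 19(W), all W → L
n=28: reaches L-position 24 → W
n=29: reaches L-position 25 → W
n=30: reaches L-position 26 → W
n=31: reaches L-position 27 → W
n=32: reaches L-position 27 → W
n=33: reaches L-position 26 → W
n=34: reaches L-position 27 → W
n=35: reaches L-position 27 → W
n=36: only reaches 32(W), 31(W), 29(W), 28(W), all W → L
n=37: only reaches 33(W), 32(W), 30(W), 29(W), all W → L
n=38: only reaches 34(W), 33(W), 31(W), 30(W), all W → L
n=39: only reaches 35(W), 34(W), 32(W), 31(W), all W → L
n=40: reaches L-position 36 → W
n=41: reaches L-position 37 → W
L entries with 1 ≤ n ≤ 41 (n=0 is outside the asked range and is not counted): n = 1, 2, 3, 12, 13, 14, 15, 24, 25, 26, 27, 36, 37, 38, 39; that makes 15.

15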